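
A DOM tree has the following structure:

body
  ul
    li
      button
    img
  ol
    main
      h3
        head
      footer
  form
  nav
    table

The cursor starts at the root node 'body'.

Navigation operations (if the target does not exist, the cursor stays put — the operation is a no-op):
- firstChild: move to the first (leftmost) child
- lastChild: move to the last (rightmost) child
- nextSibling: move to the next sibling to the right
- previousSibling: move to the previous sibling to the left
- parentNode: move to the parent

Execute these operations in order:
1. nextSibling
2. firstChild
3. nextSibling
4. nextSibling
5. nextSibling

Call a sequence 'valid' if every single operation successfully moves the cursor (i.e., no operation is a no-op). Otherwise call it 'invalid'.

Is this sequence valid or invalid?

After 1 (nextSibling): body (no-op, stayed)
After 2 (firstChild): ul
After 3 (nextSibling): ol
After 4 (nextSibling): form
After 5 (nextSibling): nav

Answer: invalid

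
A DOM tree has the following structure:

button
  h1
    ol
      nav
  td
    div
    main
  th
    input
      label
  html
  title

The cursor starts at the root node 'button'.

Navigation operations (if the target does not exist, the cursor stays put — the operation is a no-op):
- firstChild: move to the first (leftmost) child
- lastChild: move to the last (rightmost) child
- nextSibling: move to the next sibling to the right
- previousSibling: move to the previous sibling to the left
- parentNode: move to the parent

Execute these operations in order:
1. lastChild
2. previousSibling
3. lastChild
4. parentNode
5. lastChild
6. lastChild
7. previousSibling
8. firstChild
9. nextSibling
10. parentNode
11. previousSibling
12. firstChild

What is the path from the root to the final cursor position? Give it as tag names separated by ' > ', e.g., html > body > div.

Answer: button > h1

Derivation:
After 1 (lastChild): title
After 2 (previousSibling): html
After 3 (lastChild): html (no-op, stayed)
After 4 (parentNode): button
After 5 (lastChild): title
After 6 (lastChild): title (no-op, stayed)
After 7 (previousSibling): html
After 8 (firstChild): html (no-op, stayed)
After 9 (nextSibling): title
After 10 (parentNode): button
After 11 (previousSibling): button (no-op, stayed)
After 12 (firstChild): h1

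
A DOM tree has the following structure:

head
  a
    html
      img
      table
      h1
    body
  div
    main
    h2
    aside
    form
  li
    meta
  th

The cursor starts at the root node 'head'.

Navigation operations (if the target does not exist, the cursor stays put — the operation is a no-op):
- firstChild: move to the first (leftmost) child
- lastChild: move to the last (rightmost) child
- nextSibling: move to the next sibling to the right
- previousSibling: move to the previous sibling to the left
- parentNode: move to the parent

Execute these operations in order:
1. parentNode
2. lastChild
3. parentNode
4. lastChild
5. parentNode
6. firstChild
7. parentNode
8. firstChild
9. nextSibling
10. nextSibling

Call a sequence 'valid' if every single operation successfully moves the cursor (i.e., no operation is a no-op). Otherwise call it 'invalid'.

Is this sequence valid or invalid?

Answer: invalid

Derivation:
After 1 (parentNode): head (no-op, stayed)
After 2 (lastChild): th
After 3 (parentNode): head
After 4 (lastChild): th
After 5 (parentNode): head
After 6 (firstChild): a
After 7 (parentNode): head
After 8 (firstChild): a
After 9 (nextSibling): div
After 10 (nextSibling): li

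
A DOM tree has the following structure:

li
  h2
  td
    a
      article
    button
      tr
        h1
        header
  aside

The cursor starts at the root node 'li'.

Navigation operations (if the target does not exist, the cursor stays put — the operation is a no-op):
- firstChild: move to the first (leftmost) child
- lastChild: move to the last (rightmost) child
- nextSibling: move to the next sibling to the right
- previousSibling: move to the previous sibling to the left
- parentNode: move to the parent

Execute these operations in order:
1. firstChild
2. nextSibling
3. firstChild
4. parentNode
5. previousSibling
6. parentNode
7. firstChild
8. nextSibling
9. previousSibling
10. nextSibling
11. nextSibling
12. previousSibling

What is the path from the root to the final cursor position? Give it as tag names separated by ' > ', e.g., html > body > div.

After 1 (firstChild): h2
After 2 (nextSibling): td
After 3 (firstChild): a
After 4 (parentNode): td
After 5 (previousSibling): h2
After 6 (parentNode): li
After 7 (firstChild): h2
After 8 (nextSibling): td
After 9 (previousSibling): h2
After 10 (nextSibling): td
After 11 (nextSibling): aside
After 12 (previousSibling): td

Answer: li > td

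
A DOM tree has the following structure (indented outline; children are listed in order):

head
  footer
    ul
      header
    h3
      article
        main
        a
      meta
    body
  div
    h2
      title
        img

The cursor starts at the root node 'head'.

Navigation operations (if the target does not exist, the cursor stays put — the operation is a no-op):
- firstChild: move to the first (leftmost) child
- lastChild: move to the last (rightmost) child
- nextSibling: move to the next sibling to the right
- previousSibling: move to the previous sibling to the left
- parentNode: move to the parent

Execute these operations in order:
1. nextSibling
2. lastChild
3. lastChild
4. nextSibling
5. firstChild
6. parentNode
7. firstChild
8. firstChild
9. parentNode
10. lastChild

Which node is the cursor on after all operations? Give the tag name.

After 1 (nextSibling): head (no-op, stayed)
After 2 (lastChild): div
After 3 (lastChild): h2
After 4 (nextSibling): h2 (no-op, stayed)
After 5 (firstChild): title
After 6 (parentNode): h2
After 7 (firstChild): title
After 8 (firstChild): img
After 9 (parentNode): title
After 10 (lastChild): img

Answer: img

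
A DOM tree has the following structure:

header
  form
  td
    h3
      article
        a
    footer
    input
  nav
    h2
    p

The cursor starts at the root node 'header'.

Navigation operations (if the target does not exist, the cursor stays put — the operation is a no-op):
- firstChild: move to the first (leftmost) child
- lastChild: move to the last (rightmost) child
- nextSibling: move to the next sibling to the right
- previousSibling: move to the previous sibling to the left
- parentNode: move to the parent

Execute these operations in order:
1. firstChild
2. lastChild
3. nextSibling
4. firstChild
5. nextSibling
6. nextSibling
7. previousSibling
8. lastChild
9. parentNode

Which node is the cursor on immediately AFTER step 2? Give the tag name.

Answer: form

Derivation:
After 1 (firstChild): form
After 2 (lastChild): form (no-op, stayed)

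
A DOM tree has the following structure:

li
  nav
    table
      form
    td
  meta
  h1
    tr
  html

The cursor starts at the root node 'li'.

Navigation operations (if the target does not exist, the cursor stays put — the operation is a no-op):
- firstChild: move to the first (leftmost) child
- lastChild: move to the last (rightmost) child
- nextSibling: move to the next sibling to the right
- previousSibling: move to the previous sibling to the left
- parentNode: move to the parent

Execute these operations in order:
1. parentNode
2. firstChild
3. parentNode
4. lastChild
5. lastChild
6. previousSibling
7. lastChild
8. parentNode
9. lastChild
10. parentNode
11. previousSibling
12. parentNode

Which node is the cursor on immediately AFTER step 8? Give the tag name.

Answer: h1

Derivation:
After 1 (parentNode): li (no-op, stayed)
After 2 (firstChild): nav
After 3 (parentNode): li
After 4 (lastChild): html
After 5 (lastChild): html (no-op, stayed)
After 6 (previousSibling): h1
After 7 (lastChild): tr
After 8 (parentNode): h1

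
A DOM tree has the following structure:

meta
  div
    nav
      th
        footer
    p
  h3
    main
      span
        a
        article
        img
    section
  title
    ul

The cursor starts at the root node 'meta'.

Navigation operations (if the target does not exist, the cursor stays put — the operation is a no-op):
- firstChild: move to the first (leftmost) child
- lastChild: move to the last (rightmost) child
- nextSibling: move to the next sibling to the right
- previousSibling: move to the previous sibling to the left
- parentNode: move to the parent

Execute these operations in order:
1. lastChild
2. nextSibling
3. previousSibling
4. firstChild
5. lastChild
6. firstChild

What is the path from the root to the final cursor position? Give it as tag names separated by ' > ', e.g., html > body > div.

After 1 (lastChild): title
After 2 (nextSibling): title (no-op, stayed)
After 3 (previousSibling): h3
After 4 (firstChild): main
After 5 (lastChild): span
After 6 (firstChild): a

Answer: meta > h3 > main > span > a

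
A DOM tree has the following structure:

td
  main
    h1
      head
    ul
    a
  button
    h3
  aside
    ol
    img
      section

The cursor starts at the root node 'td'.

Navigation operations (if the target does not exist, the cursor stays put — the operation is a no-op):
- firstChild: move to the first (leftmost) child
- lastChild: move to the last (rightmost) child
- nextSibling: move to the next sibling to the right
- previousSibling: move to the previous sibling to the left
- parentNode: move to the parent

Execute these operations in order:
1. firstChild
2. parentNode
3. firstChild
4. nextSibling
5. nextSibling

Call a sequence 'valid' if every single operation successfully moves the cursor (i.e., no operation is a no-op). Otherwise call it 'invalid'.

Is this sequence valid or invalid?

After 1 (firstChild): main
After 2 (parentNode): td
After 3 (firstChild): main
After 4 (nextSibling): button
After 5 (nextSibling): aside

Answer: valid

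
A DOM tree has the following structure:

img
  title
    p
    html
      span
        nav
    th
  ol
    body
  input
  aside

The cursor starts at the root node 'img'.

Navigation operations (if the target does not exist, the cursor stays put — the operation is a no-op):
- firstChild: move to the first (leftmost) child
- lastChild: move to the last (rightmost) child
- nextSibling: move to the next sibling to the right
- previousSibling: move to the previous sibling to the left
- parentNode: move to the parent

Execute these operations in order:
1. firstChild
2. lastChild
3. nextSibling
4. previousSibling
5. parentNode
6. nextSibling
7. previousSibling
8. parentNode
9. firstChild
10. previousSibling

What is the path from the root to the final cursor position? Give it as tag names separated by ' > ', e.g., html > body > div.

Answer: img > title

Derivation:
After 1 (firstChild): title
After 2 (lastChild): th
After 3 (nextSibling): th (no-op, stayed)
After 4 (previousSibling): html
After 5 (parentNode): title
After 6 (nextSibling): ol
After 7 (previousSibling): title
After 8 (parentNode): img
After 9 (firstChild): title
After 10 (previousSibling): title (no-op, stayed)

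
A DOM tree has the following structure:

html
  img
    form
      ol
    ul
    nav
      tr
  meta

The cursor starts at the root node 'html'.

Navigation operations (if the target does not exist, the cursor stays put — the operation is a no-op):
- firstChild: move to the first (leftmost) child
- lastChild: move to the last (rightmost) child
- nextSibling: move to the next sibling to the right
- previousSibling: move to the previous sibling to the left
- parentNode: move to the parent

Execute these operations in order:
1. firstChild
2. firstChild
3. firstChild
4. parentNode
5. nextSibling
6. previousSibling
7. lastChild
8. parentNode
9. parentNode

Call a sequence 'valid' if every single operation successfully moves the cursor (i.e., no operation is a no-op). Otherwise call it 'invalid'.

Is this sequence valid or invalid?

Answer: valid

Derivation:
After 1 (firstChild): img
After 2 (firstChild): form
After 3 (firstChild): ol
After 4 (parentNode): form
After 5 (nextSibling): ul
After 6 (previousSibling): form
After 7 (lastChild): ol
After 8 (parentNode): form
After 9 (parentNode): img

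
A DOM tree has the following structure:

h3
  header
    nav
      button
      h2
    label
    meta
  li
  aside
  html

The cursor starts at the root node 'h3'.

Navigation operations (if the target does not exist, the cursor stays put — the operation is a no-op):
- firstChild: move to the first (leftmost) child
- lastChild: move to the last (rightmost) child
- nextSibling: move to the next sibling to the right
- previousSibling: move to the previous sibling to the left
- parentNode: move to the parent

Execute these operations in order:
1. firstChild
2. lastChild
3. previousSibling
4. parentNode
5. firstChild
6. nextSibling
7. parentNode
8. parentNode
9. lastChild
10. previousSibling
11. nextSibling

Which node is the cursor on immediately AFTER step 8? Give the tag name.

Answer: h3

Derivation:
After 1 (firstChild): header
After 2 (lastChild): meta
After 3 (previousSibling): label
After 4 (parentNode): header
After 5 (firstChild): nav
After 6 (nextSibling): label
After 7 (parentNode): header
After 8 (parentNode): h3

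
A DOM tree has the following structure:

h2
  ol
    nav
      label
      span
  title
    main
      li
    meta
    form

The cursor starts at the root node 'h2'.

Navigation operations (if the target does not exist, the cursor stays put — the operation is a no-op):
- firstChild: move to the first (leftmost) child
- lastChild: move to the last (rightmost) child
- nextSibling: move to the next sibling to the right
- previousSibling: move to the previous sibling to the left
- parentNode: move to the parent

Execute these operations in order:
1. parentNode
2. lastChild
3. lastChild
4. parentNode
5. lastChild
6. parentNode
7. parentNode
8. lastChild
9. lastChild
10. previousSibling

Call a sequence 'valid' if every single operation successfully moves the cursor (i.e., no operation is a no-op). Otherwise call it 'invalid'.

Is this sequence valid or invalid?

Answer: invalid

Derivation:
After 1 (parentNode): h2 (no-op, stayed)
After 2 (lastChild): title
After 3 (lastChild): form
After 4 (parentNode): title
After 5 (lastChild): form
After 6 (parentNode): title
After 7 (parentNode): h2
After 8 (lastChild): title
After 9 (lastChild): form
After 10 (previousSibling): meta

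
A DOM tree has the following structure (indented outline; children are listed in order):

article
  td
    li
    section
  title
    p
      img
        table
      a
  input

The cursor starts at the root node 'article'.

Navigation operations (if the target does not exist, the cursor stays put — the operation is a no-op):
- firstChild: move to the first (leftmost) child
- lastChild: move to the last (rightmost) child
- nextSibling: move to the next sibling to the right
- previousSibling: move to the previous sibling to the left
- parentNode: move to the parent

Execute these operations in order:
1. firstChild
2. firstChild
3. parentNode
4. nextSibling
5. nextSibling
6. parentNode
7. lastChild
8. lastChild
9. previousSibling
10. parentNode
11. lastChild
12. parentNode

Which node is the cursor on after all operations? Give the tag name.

After 1 (firstChild): td
After 2 (firstChild): li
After 3 (parentNode): td
After 4 (nextSibling): title
After 5 (nextSibling): input
After 6 (parentNode): article
After 7 (lastChild): input
After 8 (lastChild): input (no-op, stayed)
After 9 (previousSibling): title
After 10 (parentNode): article
After 11 (lastChild): input
After 12 (parentNode): article

Answer: article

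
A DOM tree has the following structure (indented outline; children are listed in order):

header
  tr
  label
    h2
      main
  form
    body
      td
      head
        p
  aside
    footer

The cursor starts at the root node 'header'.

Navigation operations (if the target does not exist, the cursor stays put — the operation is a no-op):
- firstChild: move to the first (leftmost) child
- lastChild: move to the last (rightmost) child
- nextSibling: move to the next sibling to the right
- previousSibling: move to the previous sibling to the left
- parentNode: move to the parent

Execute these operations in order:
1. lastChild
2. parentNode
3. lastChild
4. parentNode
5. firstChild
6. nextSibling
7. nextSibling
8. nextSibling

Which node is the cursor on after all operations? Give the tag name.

After 1 (lastChild): aside
After 2 (parentNode): header
After 3 (lastChild): aside
After 4 (parentNode): header
After 5 (firstChild): tr
After 6 (nextSibling): label
After 7 (nextSibling): form
After 8 (nextSibling): aside

Answer: aside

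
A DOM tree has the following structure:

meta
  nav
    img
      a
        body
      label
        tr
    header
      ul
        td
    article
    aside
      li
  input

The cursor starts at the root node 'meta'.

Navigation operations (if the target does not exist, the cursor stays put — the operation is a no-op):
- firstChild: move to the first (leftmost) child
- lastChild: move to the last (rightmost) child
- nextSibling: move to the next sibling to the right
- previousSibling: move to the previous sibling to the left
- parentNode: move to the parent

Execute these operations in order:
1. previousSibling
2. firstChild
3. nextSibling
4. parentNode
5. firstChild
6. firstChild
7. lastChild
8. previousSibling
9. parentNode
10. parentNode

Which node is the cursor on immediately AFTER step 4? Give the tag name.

After 1 (previousSibling): meta (no-op, stayed)
After 2 (firstChild): nav
After 3 (nextSibling): input
After 4 (parentNode): meta

Answer: meta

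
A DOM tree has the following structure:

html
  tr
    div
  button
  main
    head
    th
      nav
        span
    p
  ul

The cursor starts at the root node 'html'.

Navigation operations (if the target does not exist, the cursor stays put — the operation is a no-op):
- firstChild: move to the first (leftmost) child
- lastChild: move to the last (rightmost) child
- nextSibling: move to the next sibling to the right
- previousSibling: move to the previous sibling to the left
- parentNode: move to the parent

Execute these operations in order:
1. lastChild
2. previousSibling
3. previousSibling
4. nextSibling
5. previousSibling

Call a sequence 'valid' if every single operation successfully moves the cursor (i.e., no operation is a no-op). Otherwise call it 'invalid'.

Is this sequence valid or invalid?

Answer: valid

Derivation:
After 1 (lastChild): ul
After 2 (previousSibling): main
After 3 (previousSibling): button
After 4 (nextSibling): main
After 5 (previousSibling): button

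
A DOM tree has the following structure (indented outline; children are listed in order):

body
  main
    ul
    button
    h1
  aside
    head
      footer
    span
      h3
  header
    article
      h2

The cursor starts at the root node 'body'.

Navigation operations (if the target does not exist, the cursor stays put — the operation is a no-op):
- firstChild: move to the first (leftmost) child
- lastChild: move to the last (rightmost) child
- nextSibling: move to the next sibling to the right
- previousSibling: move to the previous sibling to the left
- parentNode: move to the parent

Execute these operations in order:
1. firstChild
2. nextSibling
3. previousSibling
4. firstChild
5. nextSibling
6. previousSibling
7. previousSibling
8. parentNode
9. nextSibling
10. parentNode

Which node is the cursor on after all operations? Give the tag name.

After 1 (firstChild): main
After 2 (nextSibling): aside
After 3 (previousSibling): main
After 4 (firstChild): ul
After 5 (nextSibling): button
After 6 (previousSibling): ul
After 7 (previousSibling): ul (no-op, stayed)
After 8 (parentNode): main
After 9 (nextSibling): aside
After 10 (parentNode): body

Answer: body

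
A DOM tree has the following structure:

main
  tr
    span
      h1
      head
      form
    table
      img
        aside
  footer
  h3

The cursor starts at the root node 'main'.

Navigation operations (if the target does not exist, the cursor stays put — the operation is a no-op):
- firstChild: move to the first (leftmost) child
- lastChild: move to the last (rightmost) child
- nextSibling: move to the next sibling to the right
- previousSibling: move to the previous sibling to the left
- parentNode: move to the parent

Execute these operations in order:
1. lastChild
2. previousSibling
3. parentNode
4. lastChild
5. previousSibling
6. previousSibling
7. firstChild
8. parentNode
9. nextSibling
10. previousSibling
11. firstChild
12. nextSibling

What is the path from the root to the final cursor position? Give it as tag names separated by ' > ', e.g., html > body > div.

After 1 (lastChild): h3
After 2 (previousSibling): footer
After 3 (parentNode): main
After 4 (lastChild): h3
After 5 (previousSibling): footer
After 6 (previousSibling): tr
After 7 (firstChild): span
After 8 (parentNode): tr
After 9 (nextSibling): footer
After 10 (previousSibling): tr
After 11 (firstChild): span
After 12 (nextSibling): table

Answer: main > tr > table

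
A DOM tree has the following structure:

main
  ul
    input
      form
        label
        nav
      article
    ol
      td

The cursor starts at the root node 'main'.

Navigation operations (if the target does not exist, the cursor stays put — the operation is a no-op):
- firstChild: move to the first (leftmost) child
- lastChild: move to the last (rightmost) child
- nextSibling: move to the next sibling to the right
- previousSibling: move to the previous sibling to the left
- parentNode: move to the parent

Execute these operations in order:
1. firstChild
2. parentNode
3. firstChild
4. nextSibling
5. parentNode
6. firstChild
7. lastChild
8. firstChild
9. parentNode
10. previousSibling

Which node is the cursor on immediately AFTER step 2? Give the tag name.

Answer: main

Derivation:
After 1 (firstChild): ul
After 2 (parentNode): main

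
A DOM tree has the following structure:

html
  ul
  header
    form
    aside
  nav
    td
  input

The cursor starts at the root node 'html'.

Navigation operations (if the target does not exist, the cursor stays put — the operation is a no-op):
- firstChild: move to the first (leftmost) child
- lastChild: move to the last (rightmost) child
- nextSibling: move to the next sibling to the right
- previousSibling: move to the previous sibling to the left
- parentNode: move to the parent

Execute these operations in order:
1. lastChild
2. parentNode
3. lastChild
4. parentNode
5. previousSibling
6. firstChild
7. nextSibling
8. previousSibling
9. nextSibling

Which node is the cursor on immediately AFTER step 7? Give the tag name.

After 1 (lastChild): input
After 2 (parentNode): html
After 3 (lastChild): input
After 4 (parentNode): html
After 5 (previousSibling): html (no-op, stayed)
After 6 (firstChild): ul
After 7 (nextSibling): header

Answer: header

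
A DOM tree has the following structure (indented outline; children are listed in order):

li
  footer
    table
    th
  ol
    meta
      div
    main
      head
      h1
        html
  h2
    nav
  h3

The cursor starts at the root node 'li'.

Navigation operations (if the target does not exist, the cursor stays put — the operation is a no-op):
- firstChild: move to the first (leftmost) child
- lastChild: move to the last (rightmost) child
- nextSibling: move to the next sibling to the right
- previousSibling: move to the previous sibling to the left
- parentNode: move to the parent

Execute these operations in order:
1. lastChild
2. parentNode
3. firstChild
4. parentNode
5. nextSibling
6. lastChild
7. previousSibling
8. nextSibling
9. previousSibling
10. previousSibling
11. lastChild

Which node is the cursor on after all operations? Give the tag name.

After 1 (lastChild): h3
After 2 (parentNode): li
After 3 (firstChild): footer
After 4 (parentNode): li
After 5 (nextSibling): li (no-op, stayed)
After 6 (lastChild): h3
After 7 (previousSibling): h2
After 8 (nextSibling): h3
After 9 (previousSibling): h2
After 10 (previousSibling): ol
After 11 (lastChild): main

Answer: main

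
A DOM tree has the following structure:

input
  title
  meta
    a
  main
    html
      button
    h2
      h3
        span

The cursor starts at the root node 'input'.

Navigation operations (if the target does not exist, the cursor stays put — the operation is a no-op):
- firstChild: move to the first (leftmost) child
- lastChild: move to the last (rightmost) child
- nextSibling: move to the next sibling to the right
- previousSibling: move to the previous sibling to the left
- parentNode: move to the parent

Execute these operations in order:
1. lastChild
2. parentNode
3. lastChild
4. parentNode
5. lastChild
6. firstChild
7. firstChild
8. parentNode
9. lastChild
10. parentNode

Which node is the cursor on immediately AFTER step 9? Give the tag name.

After 1 (lastChild): main
After 2 (parentNode): input
After 3 (lastChild): main
After 4 (parentNode): input
After 5 (lastChild): main
After 6 (firstChild): html
After 7 (firstChild): button
After 8 (parentNode): html
After 9 (lastChild): button

Answer: button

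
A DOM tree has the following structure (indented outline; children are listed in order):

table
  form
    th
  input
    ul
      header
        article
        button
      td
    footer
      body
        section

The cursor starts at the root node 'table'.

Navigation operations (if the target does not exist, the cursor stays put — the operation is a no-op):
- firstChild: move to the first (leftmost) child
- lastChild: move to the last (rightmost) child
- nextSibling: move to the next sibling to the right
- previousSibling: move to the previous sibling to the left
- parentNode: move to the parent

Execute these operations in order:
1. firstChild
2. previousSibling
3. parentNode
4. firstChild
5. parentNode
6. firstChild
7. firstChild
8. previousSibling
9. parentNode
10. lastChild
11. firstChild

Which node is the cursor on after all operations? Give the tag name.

After 1 (firstChild): form
After 2 (previousSibling): form (no-op, stayed)
After 3 (parentNode): table
After 4 (firstChild): form
After 5 (parentNode): table
After 6 (firstChild): form
After 7 (firstChild): th
After 8 (previousSibling): th (no-op, stayed)
After 9 (parentNode): form
After 10 (lastChild): th
After 11 (firstChild): th (no-op, stayed)

Answer: th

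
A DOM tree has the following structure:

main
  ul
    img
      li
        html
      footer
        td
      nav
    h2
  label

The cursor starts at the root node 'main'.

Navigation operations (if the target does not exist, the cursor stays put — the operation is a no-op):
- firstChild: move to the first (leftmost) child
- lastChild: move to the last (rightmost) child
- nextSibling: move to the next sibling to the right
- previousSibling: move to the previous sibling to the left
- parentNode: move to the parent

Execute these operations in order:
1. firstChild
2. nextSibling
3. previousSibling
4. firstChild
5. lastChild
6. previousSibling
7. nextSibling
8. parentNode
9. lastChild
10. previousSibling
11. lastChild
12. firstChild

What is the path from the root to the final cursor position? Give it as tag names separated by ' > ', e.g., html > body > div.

Answer: main > ul > img > footer > td

Derivation:
After 1 (firstChild): ul
After 2 (nextSibling): label
After 3 (previousSibling): ul
After 4 (firstChild): img
After 5 (lastChild): nav
After 6 (previousSibling): footer
After 7 (nextSibling): nav
After 8 (parentNode): img
After 9 (lastChild): nav
After 10 (previousSibling): footer
After 11 (lastChild): td
After 12 (firstChild): td (no-op, stayed)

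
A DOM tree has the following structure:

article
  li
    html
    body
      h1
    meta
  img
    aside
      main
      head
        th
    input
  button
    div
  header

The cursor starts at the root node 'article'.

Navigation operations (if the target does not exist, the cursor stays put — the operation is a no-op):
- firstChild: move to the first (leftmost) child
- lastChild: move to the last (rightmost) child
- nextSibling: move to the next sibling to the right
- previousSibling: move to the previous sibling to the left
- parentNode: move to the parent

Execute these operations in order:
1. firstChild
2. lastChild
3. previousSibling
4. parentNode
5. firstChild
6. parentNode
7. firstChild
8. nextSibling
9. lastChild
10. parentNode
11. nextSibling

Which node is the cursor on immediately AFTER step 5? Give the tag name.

After 1 (firstChild): li
After 2 (lastChild): meta
After 3 (previousSibling): body
After 4 (parentNode): li
After 5 (firstChild): html

Answer: html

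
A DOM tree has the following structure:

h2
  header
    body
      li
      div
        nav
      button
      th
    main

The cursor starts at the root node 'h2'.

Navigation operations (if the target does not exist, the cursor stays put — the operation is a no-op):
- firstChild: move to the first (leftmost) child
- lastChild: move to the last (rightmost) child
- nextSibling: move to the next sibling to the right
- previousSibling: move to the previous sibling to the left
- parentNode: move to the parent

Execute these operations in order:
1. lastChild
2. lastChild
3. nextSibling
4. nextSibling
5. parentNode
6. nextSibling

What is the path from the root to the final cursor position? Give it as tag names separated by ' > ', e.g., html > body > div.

After 1 (lastChild): header
After 2 (lastChild): main
After 3 (nextSibling): main (no-op, stayed)
After 4 (nextSibling): main (no-op, stayed)
After 5 (parentNode): header
After 6 (nextSibling): header (no-op, stayed)

Answer: h2 > header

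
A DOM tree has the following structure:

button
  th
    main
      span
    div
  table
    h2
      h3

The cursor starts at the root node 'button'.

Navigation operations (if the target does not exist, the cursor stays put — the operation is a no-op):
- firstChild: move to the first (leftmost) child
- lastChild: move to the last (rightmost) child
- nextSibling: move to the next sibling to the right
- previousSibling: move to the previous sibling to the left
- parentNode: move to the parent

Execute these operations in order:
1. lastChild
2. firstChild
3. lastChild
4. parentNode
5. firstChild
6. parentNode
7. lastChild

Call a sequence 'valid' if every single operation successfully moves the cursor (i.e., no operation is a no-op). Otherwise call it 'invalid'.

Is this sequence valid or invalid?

After 1 (lastChild): table
After 2 (firstChild): h2
After 3 (lastChild): h3
After 4 (parentNode): h2
After 5 (firstChild): h3
After 6 (parentNode): h2
After 7 (lastChild): h3

Answer: valid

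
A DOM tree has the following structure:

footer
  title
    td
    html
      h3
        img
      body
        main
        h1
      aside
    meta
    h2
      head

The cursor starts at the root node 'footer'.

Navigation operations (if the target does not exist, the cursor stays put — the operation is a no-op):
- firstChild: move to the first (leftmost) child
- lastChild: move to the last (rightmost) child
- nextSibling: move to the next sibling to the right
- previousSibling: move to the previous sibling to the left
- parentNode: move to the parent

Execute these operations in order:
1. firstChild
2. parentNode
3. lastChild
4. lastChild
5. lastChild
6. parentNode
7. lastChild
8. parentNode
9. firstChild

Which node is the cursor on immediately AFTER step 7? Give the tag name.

After 1 (firstChild): title
After 2 (parentNode): footer
After 3 (lastChild): title
After 4 (lastChild): h2
After 5 (lastChild): head
After 6 (parentNode): h2
After 7 (lastChild): head

Answer: head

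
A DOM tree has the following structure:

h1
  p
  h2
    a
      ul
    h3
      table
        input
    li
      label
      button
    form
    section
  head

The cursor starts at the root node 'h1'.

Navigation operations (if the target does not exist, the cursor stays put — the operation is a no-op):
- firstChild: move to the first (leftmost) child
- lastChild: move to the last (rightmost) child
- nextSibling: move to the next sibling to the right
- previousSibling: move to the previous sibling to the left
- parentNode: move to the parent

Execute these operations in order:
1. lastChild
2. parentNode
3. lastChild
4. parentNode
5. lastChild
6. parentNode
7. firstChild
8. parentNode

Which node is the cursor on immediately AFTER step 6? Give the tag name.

After 1 (lastChild): head
After 2 (parentNode): h1
After 3 (lastChild): head
After 4 (parentNode): h1
After 5 (lastChild): head
After 6 (parentNode): h1

Answer: h1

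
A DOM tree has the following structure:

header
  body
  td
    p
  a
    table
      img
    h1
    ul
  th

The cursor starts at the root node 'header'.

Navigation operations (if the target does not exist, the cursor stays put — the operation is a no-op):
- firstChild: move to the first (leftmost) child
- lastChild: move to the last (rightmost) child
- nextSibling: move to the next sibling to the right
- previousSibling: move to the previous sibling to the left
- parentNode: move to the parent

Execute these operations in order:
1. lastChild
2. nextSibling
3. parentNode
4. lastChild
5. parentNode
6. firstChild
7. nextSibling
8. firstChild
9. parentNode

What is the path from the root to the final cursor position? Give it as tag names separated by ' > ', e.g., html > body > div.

Answer: header > td

Derivation:
After 1 (lastChild): th
After 2 (nextSibling): th (no-op, stayed)
After 3 (parentNode): header
After 4 (lastChild): th
After 5 (parentNode): header
After 6 (firstChild): body
After 7 (nextSibling): td
After 8 (firstChild): p
After 9 (parentNode): td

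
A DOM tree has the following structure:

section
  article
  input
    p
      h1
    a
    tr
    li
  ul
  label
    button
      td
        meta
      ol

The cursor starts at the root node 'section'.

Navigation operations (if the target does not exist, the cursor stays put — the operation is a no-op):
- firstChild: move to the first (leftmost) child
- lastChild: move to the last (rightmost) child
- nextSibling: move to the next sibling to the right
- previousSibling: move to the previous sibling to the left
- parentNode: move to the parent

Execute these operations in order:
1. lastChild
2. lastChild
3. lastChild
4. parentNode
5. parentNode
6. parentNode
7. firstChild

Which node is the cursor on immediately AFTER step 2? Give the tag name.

Answer: button

Derivation:
After 1 (lastChild): label
After 2 (lastChild): button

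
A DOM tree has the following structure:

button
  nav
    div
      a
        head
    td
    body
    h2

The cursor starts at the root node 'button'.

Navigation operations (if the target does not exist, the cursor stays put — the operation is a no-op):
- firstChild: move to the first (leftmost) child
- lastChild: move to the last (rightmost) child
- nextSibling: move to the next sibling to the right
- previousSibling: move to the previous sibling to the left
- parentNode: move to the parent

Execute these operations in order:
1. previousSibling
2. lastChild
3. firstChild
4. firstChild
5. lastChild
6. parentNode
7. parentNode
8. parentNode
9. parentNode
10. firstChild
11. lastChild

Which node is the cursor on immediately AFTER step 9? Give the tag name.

After 1 (previousSibling): button (no-op, stayed)
After 2 (lastChild): nav
After 3 (firstChild): div
After 4 (firstChild): a
After 5 (lastChild): head
After 6 (parentNode): a
After 7 (parentNode): div
After 8 (parentNode): nav
After 9 (parentNode): button

Answer: button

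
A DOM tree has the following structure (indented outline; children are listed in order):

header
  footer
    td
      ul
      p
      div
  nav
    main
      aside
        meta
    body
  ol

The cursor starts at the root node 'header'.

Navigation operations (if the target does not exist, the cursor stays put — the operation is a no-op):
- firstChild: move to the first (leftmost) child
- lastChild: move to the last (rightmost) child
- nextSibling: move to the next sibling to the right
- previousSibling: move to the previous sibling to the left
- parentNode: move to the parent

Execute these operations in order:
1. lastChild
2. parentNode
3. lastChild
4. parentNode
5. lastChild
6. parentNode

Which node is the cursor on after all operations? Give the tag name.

After 1 (lastChild): ol
After 2 (parentNode): header
After 3 (lastChild): ol
After 4 (parentNode): header
After 5 (lastChild): ol
After 6 (parentNode): header

Answer: header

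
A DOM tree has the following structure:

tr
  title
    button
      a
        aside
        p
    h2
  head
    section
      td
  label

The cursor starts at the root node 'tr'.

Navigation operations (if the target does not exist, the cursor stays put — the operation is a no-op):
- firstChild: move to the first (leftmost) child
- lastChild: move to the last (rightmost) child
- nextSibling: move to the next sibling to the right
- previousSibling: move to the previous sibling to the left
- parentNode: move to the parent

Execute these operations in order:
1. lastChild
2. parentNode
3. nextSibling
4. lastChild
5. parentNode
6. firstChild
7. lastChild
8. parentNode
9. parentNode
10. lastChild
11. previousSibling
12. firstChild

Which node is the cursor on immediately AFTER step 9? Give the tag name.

Answer: tr

Derivation:
After 1 (lastChild): label
After 2 (parentNode): tr
After 3 (nextSibling): tr (no-op, stayed)
After 4 (lastChild): label
After 5 (parentNode): tr
After 6 (firstChild): title
After 7 (lastChild): h2
After 8 (parentNode): title
After 9 (parentNode): tr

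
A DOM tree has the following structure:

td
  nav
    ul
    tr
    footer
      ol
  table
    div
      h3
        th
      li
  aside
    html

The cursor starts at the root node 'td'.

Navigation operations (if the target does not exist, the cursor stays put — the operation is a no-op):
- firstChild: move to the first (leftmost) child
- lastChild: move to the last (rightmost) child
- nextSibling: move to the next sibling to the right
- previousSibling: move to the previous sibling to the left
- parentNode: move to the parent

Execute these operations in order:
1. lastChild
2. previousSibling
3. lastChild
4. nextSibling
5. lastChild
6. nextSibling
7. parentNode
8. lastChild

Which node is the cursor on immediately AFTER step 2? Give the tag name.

Answer: table

Derivation:
After 1 (lastChild): aside
After 2 (previousSibling): table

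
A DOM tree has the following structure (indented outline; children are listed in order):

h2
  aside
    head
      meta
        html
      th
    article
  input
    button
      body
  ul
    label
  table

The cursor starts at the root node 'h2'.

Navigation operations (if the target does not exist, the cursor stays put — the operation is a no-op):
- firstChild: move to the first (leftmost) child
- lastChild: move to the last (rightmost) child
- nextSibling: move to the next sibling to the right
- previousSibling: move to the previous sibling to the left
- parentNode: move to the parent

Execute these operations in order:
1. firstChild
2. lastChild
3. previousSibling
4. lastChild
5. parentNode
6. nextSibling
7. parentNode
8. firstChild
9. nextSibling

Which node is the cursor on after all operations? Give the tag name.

Answer: article

Derivation:
After 1 (firstChild): aside
After 2 (lastChild): article
After 3 (previousSibling): head
After 4 (lastChild): th
After 5 (parentNode): head
After 6 (nextSibling): article
After 7 (parentNode): aside
After 8 (firstChild): head
After 9 (nextSibling): article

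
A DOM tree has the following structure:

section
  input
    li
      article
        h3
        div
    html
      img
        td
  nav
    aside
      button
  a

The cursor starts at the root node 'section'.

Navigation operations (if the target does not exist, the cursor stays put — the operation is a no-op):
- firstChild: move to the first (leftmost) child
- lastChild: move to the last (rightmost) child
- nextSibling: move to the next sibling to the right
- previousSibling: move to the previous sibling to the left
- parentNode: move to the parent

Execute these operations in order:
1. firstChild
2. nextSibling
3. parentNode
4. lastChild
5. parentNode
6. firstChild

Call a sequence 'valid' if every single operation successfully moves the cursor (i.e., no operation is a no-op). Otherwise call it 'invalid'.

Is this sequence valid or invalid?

After 1 (firstChild): input
After 2 (nextSibling): nav
After 3 (parentNode): section
After 4 (lastChild): a
After 5 (parentNode): section
After 6 (firstChild): input

Answer: valid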